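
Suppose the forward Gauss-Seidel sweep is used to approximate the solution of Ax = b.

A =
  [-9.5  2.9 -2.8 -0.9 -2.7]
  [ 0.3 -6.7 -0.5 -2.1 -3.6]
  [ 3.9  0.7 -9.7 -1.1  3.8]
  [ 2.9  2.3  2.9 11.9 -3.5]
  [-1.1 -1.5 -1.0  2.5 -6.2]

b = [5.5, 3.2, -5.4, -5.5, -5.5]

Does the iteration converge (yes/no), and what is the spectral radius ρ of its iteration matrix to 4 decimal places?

yes, ρ = 0.6401

A = D + L + U where D = diag(-9.5, -6.7, -9.7, 11.9, -6.2).
T_GS = -(D+L)⁻¹U: row 0 first, T[0,2] = -(-2.8)/(-9.5) = -0.2947; later rows by forward substitution.
  T[0,:] = [+0.0000 +0.3053 -0.2947 -0.0947 -0.2842]
  T[1,:] = [+0.0000 +0.0137 -0.0878 -0.3177 -0.5500]
  T[2,:] = [+0.0000 +0.1237 -0.1248 -0.1744 +0.2378]
  T[3,:] = [+0.0000 -0.1072 +0.1192 +0.1270 +0.4117]
  T[4,:] = [+0.0000 -0.1206 +0.1417 +0.1730 +0.3112]
eigenvalue magnitudes: 0.6401, 0.2452, 0.0788, 0.0109, 0.0000.
ρ = 0.6401; 0.6401 < 1 ⇒ converges.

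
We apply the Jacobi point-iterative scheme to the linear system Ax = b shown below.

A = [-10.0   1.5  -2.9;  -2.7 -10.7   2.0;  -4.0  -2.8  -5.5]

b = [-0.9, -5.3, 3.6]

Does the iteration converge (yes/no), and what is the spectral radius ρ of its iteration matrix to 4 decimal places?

Let D = diag(-10, -10.7, -5.5); L, U the strict triangles.
Jacobi T = -D⁻¹(L+U): T[2,1] = -(-2.8)/(-5.5) = -0.5091; T[2,2] = 0.
  T[0,:] = [+0.0000 +0.1500 -0.2900]
  T[1,:] = [-0.2523 +0.0000 +0.1869]
  T[2,:] = [-0.7273 -0.5091 +0.0000]
eigenvalue magnitudes: 0.4530, 0.3567, 0.3567.
ρ = 0.4530; 0.4530 < 1 ⇒ converges.

yes, ρ = 0.4530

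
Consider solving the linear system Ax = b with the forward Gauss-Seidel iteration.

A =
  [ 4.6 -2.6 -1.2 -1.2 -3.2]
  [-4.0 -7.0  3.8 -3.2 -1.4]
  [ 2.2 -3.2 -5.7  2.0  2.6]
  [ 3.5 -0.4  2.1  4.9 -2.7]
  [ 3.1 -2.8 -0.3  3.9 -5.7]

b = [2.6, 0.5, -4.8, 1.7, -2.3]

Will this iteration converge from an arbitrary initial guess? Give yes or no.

no

Let D = diag(4.6, -7, -5.7, 4.9, -5.7); L, U the strict triangles.
Gauss-Seidel: T = -(D+L)⁻¹U, row 0 first, T[0,1] = -(-2.6)/(4.6) = +0.5652; later rows by forward substitution.
  T[0,:] = [+0.0000  +0.5652  +0.2609  +0.2609  +0.6957]
  T[1,:] = [+0.0000  -0.3230  +0.3938  -0.6062  -0.5975]
  T[2,:] = [+0.0000  +0.3995  -0.1204  +0.7919  +1.0601]
  T[3,:] = [+0.0000  -0.6013  -0.1026  -0.5752  -0.4490]
  T[4,:] = [+0.0000  +0.0336  -0.1154  +0.0044  +0.3089]
moduli |λ_i(T)| = 1.1321, 0.3430, 0.3430, 0.2422, 0.0000.
spectral radius ρ = 1.1321; 1.1321 > 1 ⇒ diverges.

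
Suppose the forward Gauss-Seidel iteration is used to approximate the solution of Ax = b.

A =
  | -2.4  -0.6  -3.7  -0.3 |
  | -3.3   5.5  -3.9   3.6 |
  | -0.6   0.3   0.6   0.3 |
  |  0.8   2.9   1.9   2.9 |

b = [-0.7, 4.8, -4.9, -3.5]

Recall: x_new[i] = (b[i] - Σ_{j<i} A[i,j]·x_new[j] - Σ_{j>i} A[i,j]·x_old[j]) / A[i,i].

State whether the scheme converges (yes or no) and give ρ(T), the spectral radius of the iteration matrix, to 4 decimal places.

no, ρ = 1.2042

Split A = D + L + U, D = diag(-2.4, 5.5, 0.6, 2.9).
GS T = -(D+L)⁻¹U: row 0 first, T[0,3] = -(-0.3)/(-2.4) = -0.1250; later rows by forward substitution.
  T[0,:] = [+0.0000 -0.2500 -1.5417 -0.1250]
  T[1,:] = [+0.0000 -0.1500 -0.2159 -0.7295]
  T[2,:] = [+0.0000 -0.1750 -1.4337 -0.2602]
  T[3,:] = [+0.0000 +0.3336 +1.5805 +0.9345]
|λ(T)| sorted: 1.2042, 0.5156, 0.0394, 0.0000.
ρ(T) = max|λ| = 1.2042; 1.2042 > 1 ⇒ diverges.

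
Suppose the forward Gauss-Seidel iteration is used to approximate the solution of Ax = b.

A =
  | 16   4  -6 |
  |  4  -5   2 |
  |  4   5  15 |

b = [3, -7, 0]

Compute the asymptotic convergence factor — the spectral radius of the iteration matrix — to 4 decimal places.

Diagonal D = diag(16, -5, 15); L, U strict lower/upper.
Gauss-Seidel: T = -(D+L)⁻¹U, row 0 first, T[0,2] = -(-6)/(16) = +0.3750; later rows by forward substitution.
  T[0,:] = [+0.0000, -0.2500, +0.3750]
  T[1,:] = [+0.0000, -0.2000, +0.7000]
  T[2,:] = [+0.0000, +0.1333, -0.3333]
|λ(T)| sorted: 0.5794, 0.0460, 0.0000.
ρ = 0.5794; 0.5794 < 1: convergent.

0.5794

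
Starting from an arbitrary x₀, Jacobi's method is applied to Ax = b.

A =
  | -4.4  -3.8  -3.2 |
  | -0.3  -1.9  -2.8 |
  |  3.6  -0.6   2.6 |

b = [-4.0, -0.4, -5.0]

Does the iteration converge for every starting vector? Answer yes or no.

no

Diagonal D = diag(-4.4, -1.9, 2.6); L, U strict lower/upper.
Jacobi T = -D⁻¹(L+U): T[2,0] = -(3.6)/(2.6) = -1.3846; T[2,2] = 0.
  T[0,:] = [+0.0000  -0.8636  -0.7273]
  T[1,:] = [-0.1579  +0.0000  -1.4737]
  T[2,:] = [-1.3846  +0.2308  +0.0000]
moduli |λ_i(T)| = 1.4225, 1.1046, 1.1046.
spectral radius ρ = 1.4225; 1.4225 > 1: divergent.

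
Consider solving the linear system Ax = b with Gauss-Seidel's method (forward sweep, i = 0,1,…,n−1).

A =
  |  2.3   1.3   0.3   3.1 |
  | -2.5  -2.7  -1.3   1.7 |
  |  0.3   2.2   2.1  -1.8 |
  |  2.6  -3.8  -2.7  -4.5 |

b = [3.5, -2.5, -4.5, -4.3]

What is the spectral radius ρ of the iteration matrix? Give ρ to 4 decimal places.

1.3534

Let D = diag(2.3, -2.7, 2.1, -4.5); L, U the strict triangles.
Gauss-Seidel: T = -(D+L)⁻¹U, row 0 first, T[0,1] = -(1.3)/(2.3) = -0.5652; later rows by forward substitution.
  T[0,:] = [+0.0000 -0.5652 -0.1304 -1.3478]
  T[1,:] = [+0.0000 +0.5233 -0.3607 +1.8776]
  T[2,:] = [+0.0000 -0.4675 +0.3965 -0.9173]
  T[3,:] = [+0.0000 -0.4880 -0.0087 -1.8139]
|eigenvalues of T|: 1.3534, 0.6200, 0.1606, 0.0000.
spectral radius ρ = 1.3534; 1.3534 > 1 ⇒ diverges.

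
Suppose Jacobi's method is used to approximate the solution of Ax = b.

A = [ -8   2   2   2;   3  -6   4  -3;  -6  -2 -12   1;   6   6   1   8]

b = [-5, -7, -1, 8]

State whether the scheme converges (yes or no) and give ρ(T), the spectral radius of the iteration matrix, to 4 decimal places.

Let D = diag(-8, -6, -12, 8); L, U the strict triangles.
T_J = -D⁻¹(L+U): T[0,1] = -(2)/(-8) = +0.2500; T[0,0] = 0.
  T[0,:] = [+0.0000, +0.2500, +0.2500, +0.2500]
  T[1,:] = [+0.5000, +0.0000, +0.6667, -0.5000]
  T[2,:] = [-0.5000, -0.1667, +0.0000, +0.0833]
  T[3,:] = [-0.7500, -0.7500, -0.1250, +0.0000]
|eigenvalues of T|: 0.6520, 0.5032, 0.5032, 0.3076.
spectral radius ρ = 0.6520; 0.6520 < 1, so it converges for any x₀.

yes, ρ = 0.6520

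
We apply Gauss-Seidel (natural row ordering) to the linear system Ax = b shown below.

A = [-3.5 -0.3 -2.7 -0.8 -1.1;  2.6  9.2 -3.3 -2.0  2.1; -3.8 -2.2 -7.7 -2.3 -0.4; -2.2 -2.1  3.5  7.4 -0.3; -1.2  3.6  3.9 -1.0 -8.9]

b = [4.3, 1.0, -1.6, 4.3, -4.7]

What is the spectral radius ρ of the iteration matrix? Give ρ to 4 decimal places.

0.5670

Diagonal D = diag(-3.5, 9.2, -7.7, 7.4, -8.9); L, U strict lower/upper.
GS T = -(D+L)⁻¹U: row 0 first, T[0,2] = -(-2.7)/(-3.5) = -0.7714; later rows by forward substitution.
  T[0,:] = [+0.0000, -0.0857, -0.7714, -0.2286, -0.3143]
  T[1,:] = [+0.0000, +0.0242, +0.5767, +0.2820, -0.1394]
  T[2,:] = [+0.0000, +0.0354, +0.2159, -0.2665, +0.1430]
  T[3,:] = [+0.0000, -0.0353, -0.1678, +0.1381, -0.1601]
  T[4,:] = [+0.0000, +0.0408, +0.4508, +0.0126, +0.0666]
eigenvalue magnitudes: 0.5670, 0.1464, 0.1464, 0.0041, 0.0000.
ρ(T) = max|λ| = 0.5670; 0.5670 < 1, so it converges for any x₀.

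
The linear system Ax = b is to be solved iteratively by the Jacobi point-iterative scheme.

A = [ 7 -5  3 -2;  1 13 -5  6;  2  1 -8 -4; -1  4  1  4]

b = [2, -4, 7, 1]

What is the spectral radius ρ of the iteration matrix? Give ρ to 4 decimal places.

Write A = D+L+U with D = diag(7, 13, -8, 4).
Jacobi T = -D⁻¹(L+U): T[2,3] = -(-4)/(-8) = -0.5000; T[2,2] = 0.
  T[0,:] = [+0.0000 +0.7143 -0.4286 +0.2857]
  T[1,:] = [-0.0769 +0.0000 +0.3846 -0.4615]
  T[2,:] = [+0.2500 +0.1250 +0.0000 -0.5000]
  T[3,:] = [+0.2500 -1.0000 -0.2500 +0.0000]
eigenvalue magnitudes: 0.9271, 0.3642, 0.3642, 0.2848.
ρ = 0.9271; 0.9271 < 1: convergent.

0.9271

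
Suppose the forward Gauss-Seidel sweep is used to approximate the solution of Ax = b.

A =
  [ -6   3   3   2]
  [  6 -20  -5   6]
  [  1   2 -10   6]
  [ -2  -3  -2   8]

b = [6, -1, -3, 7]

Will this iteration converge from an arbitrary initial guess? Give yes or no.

yes

Split A = D + L + U, D = diag(-6, -20, -10, 8).
Gauss-Seidel: T = -(D+L)⁻¹U, row 0 first, T[0,2] = -(3)/(-6) = +0.5000; later rows by forward substitution.
  T[0,:] = [+0.0000 +0.5000 +0.5000 +0.3333]
  T[1,:] = [+0.0000 +0.1500 -0.1000 +0.4000]
  T[2,:] = [+0.0000 +0.0800 +0.0300 +0.7133]
  T[3,:] = [+0.0000 +0.2012 +0.0950 +0.4117]
eigenvalue magnitudes: 0.6422, 0.1980, 0.1474, 0.0000.
ρ = 0.6422; 0.6422 < 1 ⇒ converges.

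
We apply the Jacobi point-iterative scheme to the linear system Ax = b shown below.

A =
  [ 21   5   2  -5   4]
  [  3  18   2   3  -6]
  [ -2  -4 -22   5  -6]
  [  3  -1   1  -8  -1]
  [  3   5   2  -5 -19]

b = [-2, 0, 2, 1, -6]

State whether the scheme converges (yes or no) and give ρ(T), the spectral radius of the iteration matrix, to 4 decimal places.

yes, ρ = 0.5901

Split A = D + L + U, D = diag(21, 18, -22, -8, -19).
T_J = -D⁻¹(L+U): T[2,1] = -(-4)/(-22) = -0.1818; T[2,2] = 0.
  T[0,:] = [+0.0000, -0.2381, -0.0952, +0.2381, -0.1905]
  T[1,:] = [-0.1667, +0.0000, -0.1111, -0.1667, +0.3333]
  T[2,:] = [-0.0909, -0.1818, +0.0000, +0.2273, -0.2727]
  T[3,:] = [+0.3750, -0.1250, +0.1250, +0.0000, -0.1250]
  T[4,:] = [+0.1579, +0.2632, +0.1053, -0.2632, +0.0000]
|λ(T)| sorted: 0.5901, 0.3530, 0.2072, 0.1190, 0.0891.
ρ(T) = max|λ| = 0.5901; 0.5901 < 1 ⇒ converges.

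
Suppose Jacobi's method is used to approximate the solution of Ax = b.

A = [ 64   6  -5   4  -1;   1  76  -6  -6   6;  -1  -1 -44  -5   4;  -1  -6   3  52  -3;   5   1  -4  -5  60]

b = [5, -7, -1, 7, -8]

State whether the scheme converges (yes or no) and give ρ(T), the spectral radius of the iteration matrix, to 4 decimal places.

A = D + L + U where D = diag(64, 76, -44, 52, 60).
T_J = -D⁻¹(L+U): T[1,3] = -(-6)/(76) = +0.0789; T[1,1] = 0.
  T[0,:] = [+0.0000 -0.0938 +0.0781 -0.0625 +0.0156]
  T[1,:] = [-0.0132 +0.0000 +0.0789 +0.0789 -0.0789]
  T[2,:] = [-0.0227 -0.0227 +0.0000 -0.1136 +0.0909]
  T[3,:] = [+0.0192 +0.1154 -0.0577 +0.0000 +0.0577]
  T[4,:] = [-0.0833 -0.0167 +0.0667 +0.0833 +0.0000]
eigenvalue magnitudes: 0.2126, 0.0955, 0.0955, 0.0457, 0.0457.
spectral radius ρ = 0.2126; 0.2126 < 1, so it converges for any x₀.

yes, ρ = 0.2126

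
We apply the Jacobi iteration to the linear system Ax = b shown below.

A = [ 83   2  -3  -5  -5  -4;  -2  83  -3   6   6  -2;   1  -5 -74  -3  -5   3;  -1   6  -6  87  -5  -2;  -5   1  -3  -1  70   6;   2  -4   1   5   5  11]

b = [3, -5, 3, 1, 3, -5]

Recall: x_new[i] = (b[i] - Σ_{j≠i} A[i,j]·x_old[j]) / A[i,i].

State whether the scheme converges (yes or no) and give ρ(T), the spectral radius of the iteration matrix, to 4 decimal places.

yes, ρ = 0.2092

Let D = diag(83, 83, -74, 87, 70, 11); L, U the strict triangles.
Jacobi T = -D⁻¹(L+U): T[0,1] = -(2)/(83) = -0.0241; T[0,0] = 0.
  T[0,:] = [+0.0000 -0.0241 +0.0361 +0.0602 +0.0602 +0.0482]
  T[1,:] = [+0.0241 +0.0000 +0.0361 -0.0723 -0.0723 +0.0241]
  T[2,:] = [+0.0135 -0.0676 +0.0000 -0.0405 -0.0676 +0.0405]
  T[3,:] = [+0.0115 -0.0690 +0.0690 +0.0000 +0.0575 +0.0230]
  T[4,:] = [+0.0714 -0.0143 +0.0429 +0.0143 +0.0000 -0.0857]
  T[5,:] = [-0.1818 +0.3636 -0.0909 -0.4545 -0.4545 +0.0000]
eigenvalue magnitudes: 0.2092, 0.1213, 0.1213, 0.0648, 0.0648, 0.0404.
spectral radius ρ = 0.2092; 0.2092 < 1: convergent.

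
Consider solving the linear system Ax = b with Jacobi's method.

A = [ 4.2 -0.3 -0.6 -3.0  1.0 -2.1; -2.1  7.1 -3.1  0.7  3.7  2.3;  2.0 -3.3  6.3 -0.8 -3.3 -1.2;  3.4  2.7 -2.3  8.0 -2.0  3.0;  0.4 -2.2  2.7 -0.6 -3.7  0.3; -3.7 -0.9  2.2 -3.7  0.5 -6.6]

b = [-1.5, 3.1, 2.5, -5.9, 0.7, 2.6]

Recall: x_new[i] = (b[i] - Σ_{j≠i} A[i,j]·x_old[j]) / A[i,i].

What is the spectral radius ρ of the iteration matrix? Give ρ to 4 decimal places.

1.2415

Let D = diag(4.2, 7.1, 6.3, 8, -3.7, -6.6); L, U the strict triangles.
Jacobi: T = -D⁻¹(L+U), T[4,3] = -(-0.6)/(-3.7) = -0.1622; T[4,4] = 0.
  T[0,:] = [+0.0000  +0.0714  +0.1429  +0.7143  -0.2381  +0.5000]
  T[1,:] = [+0.2958  +0.0000  +0.4366  -0.0986  -0.5211  -0.3239]
  T[2,:] = [-0.3175  +0.5238  +0.0000  +0.1270  +0.5238  +0.1905]
  T[3,:] = [-0.4250  -0.3375  +0.2875  +0.0000  +0.2500  -0.3750]
  T[4,:] = [+0.1081  -0.5946  +0.7297  -0.1622  +0.0000  +0.0811]
  T[5,:] = [-0.5606  -0.1364  +0.3333  -0.5606  +0.0758  +0.0000]
|roots of det(T-λI)|: 1.2415, 0.7624, 0.7624, 0.6057, 0.6057, 0.5048.
spectral radius ρ = 1.2415; 1.2415 > 1: divergent.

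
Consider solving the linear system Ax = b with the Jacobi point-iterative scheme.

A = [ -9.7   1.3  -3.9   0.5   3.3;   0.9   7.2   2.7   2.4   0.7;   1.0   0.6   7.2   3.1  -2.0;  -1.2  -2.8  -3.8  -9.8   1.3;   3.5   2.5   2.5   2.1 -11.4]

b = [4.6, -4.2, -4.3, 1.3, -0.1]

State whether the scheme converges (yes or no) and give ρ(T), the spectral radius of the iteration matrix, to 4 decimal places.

Let D = diag(-9.7, 7.2, 7.2, -9.8, -11.4); L, U the strict triangles.
Jacobi: T = -D⁻¹(L+U), T[2,1] = -(0.6)/(7.2) = -0.0833; T[2,2] = 0.
  T[0,:] = [+0.0000, +0.1340, -0.4021, +0.0515, +0.3402]
  T[1,:] = [-0.1250, +0.0000, -0.3750, -0.3333, -0.0972]
  T[2,:] = [-0.1389, -0.0833, +0.0000, -0.4306, +0.2778]
  T[3,:] = [-0.1224, -0.2857, -0.3878, +0.0000, +0.1327]
  T[4,:] = [+0.3070, +0.2193, +0.2193, +0.1842, +0.0000]
|eigenvalues of T|: 0.8425, 0.4268, 0.3640, 0.3640, 0.1637.
ρ = 0.8425; 0.8425 < 1, so it converges for any x₀.

yes, ρ = 0.8425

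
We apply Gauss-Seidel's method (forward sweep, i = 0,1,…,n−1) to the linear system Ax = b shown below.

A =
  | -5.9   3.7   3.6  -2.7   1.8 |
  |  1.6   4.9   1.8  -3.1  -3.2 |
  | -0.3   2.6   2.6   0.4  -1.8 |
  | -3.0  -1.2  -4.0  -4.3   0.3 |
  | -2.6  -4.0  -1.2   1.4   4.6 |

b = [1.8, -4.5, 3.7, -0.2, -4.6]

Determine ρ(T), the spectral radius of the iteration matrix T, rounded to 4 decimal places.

1.4468

A = D + L + U where D = diag(-5.9, 4.9, 2.6, -4.3, 4.6).
T_GS = -(D+L)⁻¹U: row 0 first, T[0,4] = -(1.8)/(-5.9) = +0.3051; later rows by forward substitution.
  T[0,:] = [+0.0000, +0.6271, +0.6102, -0.4576, +0.3051]
  T[1,:] = [+0.0000, -0.2048, -0.5666, +0.7821, +0.5534]
  T[2,:] = [+0.0000, +0.2771, +0.6370, -0.9887, +0.1741]
  T[3,:] = [+0.0000, -0.6382, -0.8601, +1.0208, -0.4595]
  T[4,:] = [+0.0000, +0.4429, +0.2801, -0.1472, +0.8389]
|eigenvalues of T|: 1.4468, 1.0757, 0.2343, 0.0038, 0.0000.
spectral radius ρ = 1.4468; 1.4468 > 1, so it fails to converge.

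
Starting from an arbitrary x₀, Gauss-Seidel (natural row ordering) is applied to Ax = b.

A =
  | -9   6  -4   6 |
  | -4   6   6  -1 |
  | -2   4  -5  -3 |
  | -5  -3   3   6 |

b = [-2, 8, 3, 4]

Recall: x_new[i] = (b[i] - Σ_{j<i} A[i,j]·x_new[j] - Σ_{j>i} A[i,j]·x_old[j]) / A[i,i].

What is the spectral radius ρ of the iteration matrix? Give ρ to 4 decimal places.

1.6138

Write A = D+L+U with D = diag(-9, 6, -5, 6).
T_GS = -(D+L)⁻¹U: row 0 first, T[0,2] = -(-4)/(-9) = -0.4444; later rows by forward substitution.
  T[0,:] = [+0.0000 +0.6667 -0.4444 +0.6667]
  T[1,:] = [+0.0000 +0.4444 -1.2963 +0.6111]
  T[2,:] = [+0.0000 +0.0889 -0.8593 -0.3778]
  T[3,:] = [+0.0000 +0.7333 -0.5889 +1.0500]
eigenvalue magnitudes: 1.6138, 0.6707, 0.3080, 0.0000.
ρ(T) = max|λ| = 1.6138; 1.6138 > 1 ⇒ diverges.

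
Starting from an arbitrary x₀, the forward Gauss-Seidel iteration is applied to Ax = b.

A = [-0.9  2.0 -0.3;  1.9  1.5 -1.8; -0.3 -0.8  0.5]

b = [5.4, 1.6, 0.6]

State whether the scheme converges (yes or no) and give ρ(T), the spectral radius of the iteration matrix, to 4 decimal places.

Write A = D+L+U with D = diag(-0.9, 1.5, 0.5).
T_GS = -(D+L)⁻¹U: row 0 first, T[0,1] = -(2)/(-0.9) = +2.2222; later rows by forward substitution.
  T[0,:] = [+0.0000, +2.2222, -0.3333]
  T[1,:] = [+0.0000, -2.8148, +1.6222]
  T[2,:] = [+0.0000, -3.1704, +2.3956]
eigenvalue magnitudes: 1.4918, 1.0725, 0.0000.
spectral radius ρ = 1.4918; 1.4918 > 1, so it fails to converge.

no, ρ = 1.4918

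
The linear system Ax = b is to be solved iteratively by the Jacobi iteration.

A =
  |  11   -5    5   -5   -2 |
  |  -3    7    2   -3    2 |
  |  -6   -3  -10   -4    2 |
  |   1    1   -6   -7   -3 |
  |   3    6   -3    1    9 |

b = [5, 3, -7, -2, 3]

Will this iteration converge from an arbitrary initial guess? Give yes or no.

A = D + L + U where D = diag(11, 7, -10, -7, 9).
T_J = -D⁻¹(L+U): T[2,0] = -(-6)/(-10) = -0.6000; T[2,2] = 0.
  T[0,:] = [+0.0000 +0.4545 -0.4545 +0.4545 +0.1818]
  T[1,:] = [+0.4286 +0.0000 -0.2857 +0.4286 -0.2857]
  T[2,:] = [-0.6000 -0.3000 +0.0000 -0.4000 +0.2000]
  T[3,:] = [+0.1429 +0.1429 -0.8571 +0.0000 -0.4286]
  T[4,:] = [-0.3333 -0.6667 +0.3333 -0.1111 +0.0000]
moduli |λ_i(T)| = 1.4256, 0.7215, 0.4773, 0.4773, 0.0458.
ρ = 1.4256; 1.4256 > 1, so it fails to converge.

no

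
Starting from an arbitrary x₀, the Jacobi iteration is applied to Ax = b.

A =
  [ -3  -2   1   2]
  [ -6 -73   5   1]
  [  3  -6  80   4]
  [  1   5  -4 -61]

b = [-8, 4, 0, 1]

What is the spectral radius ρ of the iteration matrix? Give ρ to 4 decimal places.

0.2784

Write A = D+L+U with D = diag(-3, -73, 80, -61).
Jacobi: T = -D⁻¹(L+U), T[3,2] = -(-4)/(-61) = -0.0656; T[3,3] = 0.
  T[0,:] = [+0.0000 -0.6667 +0.3333 +0.6667]
  T[1,:] = [-0.0822 +0.0000 +0.0685 +0.0137]
  T[2,:] = [-0.0375 +0.0750 +0.0000 -0.0500]
  T[3,:] = [+0.0164 +0.0820 -0.0656 +0.0000]
|λ(T)| sorted: 0.2784, 0.2120, 0.0537, 0.0127.
ρ(T) = max|λ| = 0.2784; 0.2784 < 1, so it converges for any x₀.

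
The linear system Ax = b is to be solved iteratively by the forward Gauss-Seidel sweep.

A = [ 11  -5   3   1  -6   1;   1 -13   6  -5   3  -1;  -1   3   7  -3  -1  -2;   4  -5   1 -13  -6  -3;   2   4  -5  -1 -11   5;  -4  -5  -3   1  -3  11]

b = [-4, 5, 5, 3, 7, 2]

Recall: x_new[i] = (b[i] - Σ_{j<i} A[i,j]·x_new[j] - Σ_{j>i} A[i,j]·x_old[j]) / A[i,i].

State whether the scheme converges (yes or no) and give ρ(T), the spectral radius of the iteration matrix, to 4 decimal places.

Diagonal D = diag(11, -13, 7, -13, -11, 11); L, U strict lower/upper.
GS T = -(D+L)⁻¹U: row 0 first, T[0,4] = -(-6)/(11) = +0.5455; later rows by forward substitution.
  T[0,:] = [+0.0000  +0.4545  -0.2727  -0.0909  +0.5455  -0.0909]
  T[1,:] = [+0.0000  +0.0350  +0.4406  -0.3916  +0.2727  -0.0839]
  T[2,:] = [+0.0000  +0.0500  -0.2278  +0.5834  +0.1039  +0.3087]
  T[3,:] = [+0.0000  +0.1303  -0.2709  +0.1675  -0.3906  -0.2027]
  T[4,:] = [+0.0000  +0.0608  +0.2388  -0.4394  +0.1866  +0.2856]
  T[5,:] = [+0.0000  +0.1995  +0.1287  -0.1870  +0.4371  +0.1093]
|eigenvalues of T|: 0.8318, 0.4581, 0.4581, 0.2760, 0.1424, 0.0000.
ρ(T) = max|λ| = 0.8318; 0.8318 < 1, so it converges for any x₀.

yes, ρ = 0.8318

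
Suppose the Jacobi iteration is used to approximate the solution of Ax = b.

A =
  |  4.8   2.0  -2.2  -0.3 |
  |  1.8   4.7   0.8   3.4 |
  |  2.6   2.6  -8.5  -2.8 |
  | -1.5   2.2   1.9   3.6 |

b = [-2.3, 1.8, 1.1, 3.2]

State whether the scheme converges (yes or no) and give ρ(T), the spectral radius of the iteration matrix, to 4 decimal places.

Diagonal D = diag(4.8, 4.7, -8.5, 3.6); L, U strict lower/upper.
Jacobi: T = -D⁻¹(L+U), T[1,2] = -(0.8)/(4.7) = -0.1702; T[1,1] = 0.
  T[0,:] = [+0.0000  -0.4167  +0.4583  +0.0625]
  T[1,:] = [-0.3830  +0.0000  -0.1702  -0.7234]
  T[2,:] = [+0.3059  +0.3059  +0.0000  -0.3294]
  T[3,:] = [+0.4167  -0.6111  -0.5278  +0.0000]
|eigenvalues of T|: 0.8528, 0.7162, 0.7162, 0.4994.
spectral radius ρ = 0.8528; 0.8528 < 1: convergent.

yes, ρ = 0.8528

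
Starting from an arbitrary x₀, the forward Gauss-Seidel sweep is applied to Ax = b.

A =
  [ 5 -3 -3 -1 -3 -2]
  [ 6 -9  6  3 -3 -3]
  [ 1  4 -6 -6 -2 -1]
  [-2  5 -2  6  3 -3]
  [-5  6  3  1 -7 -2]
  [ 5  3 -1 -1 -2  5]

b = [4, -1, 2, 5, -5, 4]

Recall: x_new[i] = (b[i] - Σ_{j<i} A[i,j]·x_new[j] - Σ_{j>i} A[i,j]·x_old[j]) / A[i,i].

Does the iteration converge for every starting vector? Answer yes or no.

no

Diagonal D = diag(5, -9, -6, 6, -7, 5); L, U strict lower/upper.
Gauss-Seidel: T = -(D+L)⁻¹U, row 0 first, T[0,5] = -(-2)/(5) = +0.4000; later rows by forward substitution.
  T[0,:] = [+0.0000 +0.6000 +0.6000 +0.2000 +0.6000 +0.4000]
  T[1,:] = [+0.0000 +0.4000 +1.0667 +0.4667 +0.0667 -0.0667]
  T[2,:] = [+0.0000 +0.3667 +0.8111 -0.6556 -0.1889 -0.1444]
  T[3,:] = [+0.0000 -0.0111 -0.4185 -0.5407 -0.4185 +0.6407]
  T[4,:] = [+0.0000 +0.0698 +0.7735 -0.1011 -0.5122 -0.5989]
  T[5,:] = [+0.0000 -0.7410 -0.8521 -0.7597 -0.9663 -0.5003]
moduli |λ_i(T)| = 1.4963, 1.1282, 0.5517, 0.5517, 0.1112, 0.0000.
ρ(T) = max|λ| = 1.4963; 1.4963 > 1 ⇒ diverges.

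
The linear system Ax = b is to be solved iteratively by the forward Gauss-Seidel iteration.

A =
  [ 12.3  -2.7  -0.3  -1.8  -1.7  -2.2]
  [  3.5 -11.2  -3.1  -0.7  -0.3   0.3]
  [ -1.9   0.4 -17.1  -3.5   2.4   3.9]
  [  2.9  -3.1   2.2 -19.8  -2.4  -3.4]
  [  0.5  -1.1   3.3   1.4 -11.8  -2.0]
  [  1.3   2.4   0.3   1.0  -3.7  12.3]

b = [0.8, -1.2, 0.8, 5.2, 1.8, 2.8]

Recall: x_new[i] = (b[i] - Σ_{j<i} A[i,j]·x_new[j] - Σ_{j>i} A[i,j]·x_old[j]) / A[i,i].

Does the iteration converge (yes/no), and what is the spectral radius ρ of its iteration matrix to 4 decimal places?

A = D + L + U where D = diag(12.3, -11.2, -17.1, -19.8, -11.8, 12.3).
GS T = -(D+L)⁻¹U: row 0 first, T[0,5] = -(-2.2)/(12.3) = +0.1789; later rows by forward substitution.
  T[0,:] = [+0.0000, +0.2195, +0.0244, +0.1463, +0.1382, +0.1789]
  T[1,:] = [+0.0000, +0.0686, -0.2692, -0.0168, +0.0164, +0.0827]
  T[2,:] = [+0.0000, -0.0228, -0.0090, -0.2213, +0.1254, +0.2101]
  T[3,:] = [+0.0000, +0.0189, +0.0447, -0.0005, -0.0896, -0.1351]
  T[4,:] = [+0.0000, -0.0012, +0.0289, -0.0542, +0.0288, -0.1269]
  T[5,:] = [+0.0000, -0.0379, +0.0552, -0.0231, -0.0049, -0.0673]
eigenvalue magnitudes: 0.1869, 0.1244, 0.1244, 0.1099, 0.0850, 0.0000.
spectral radius ρ = 0.1869; 0.1869 < 1, so it converges for any x₀.

yes, ρ = 0.1869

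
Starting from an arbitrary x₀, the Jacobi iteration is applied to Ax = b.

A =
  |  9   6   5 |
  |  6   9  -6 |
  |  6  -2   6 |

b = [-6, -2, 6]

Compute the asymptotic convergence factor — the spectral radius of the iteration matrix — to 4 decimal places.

A = D + L + U where D = diag(9, 9, 6).
T_J = -D⁻¹(L+U): T[1,0] = -(6)/(9) = -0.6667; T[1,1] = 0.
  T[0,:] = [+0.0000  -0.6667  -0.5556]
  T[1,:] = [-0.6667  +0.0000  +0.6667]
  T[2,:] = [-1.0000  +0.3333  +0.0000]
|roots of det(T-λI)|: 1.2894, 0.6636, 0.6636.
ρ(T) = max|λ| = 1.2894; 1.2894 > 1 ⇒ diverges.

1.2894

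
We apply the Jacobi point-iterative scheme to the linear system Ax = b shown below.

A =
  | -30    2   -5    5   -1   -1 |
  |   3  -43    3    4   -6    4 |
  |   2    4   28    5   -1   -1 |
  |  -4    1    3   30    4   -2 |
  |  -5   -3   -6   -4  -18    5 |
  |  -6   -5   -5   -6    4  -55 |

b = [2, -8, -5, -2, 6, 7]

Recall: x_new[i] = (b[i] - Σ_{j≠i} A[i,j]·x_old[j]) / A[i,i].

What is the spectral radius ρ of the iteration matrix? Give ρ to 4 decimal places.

0.3776

Let D = diag(-30, -43, 28, 30, -18, -55); L, U the strict triangles.
Jacobi T = -D⁻¹(L+U): T[4,1] = -(-3)/(-18) = -0.1667; T[4,4] = 0.
  T[0,:] = [+0.0000 +0.0667 -0.1667 +0.1667 -0.0333 -0.0333]
  T[1,:] = [+0.0698 +0.0000 +0.0698 +0.0930 -0.1395 +0.0930]
  T[2,:] = [-0.0714 -0.1429 +0.0000 -0.1786 +0.0357 +0.0357]
  T[3,:] = [+0.1333 -0.0333 -0.1000 +0.0000 -0.1333 +0.0667]
  T[4,:] = [-0.2778 -0.1667 -0.3333 -0.2222 +0.0000 +0.2778]
  T[5,:] = [-0.1091 -0.0909 -0.0909 -0.1091 +0.0727 +0.0000]
moduli |λ_i(T)| = 0.3776, 0.2432, 0.0981, 0.0923, 0.0923, 0.0161.
ρ = 0.3776; 0.3776 < 1: convergent.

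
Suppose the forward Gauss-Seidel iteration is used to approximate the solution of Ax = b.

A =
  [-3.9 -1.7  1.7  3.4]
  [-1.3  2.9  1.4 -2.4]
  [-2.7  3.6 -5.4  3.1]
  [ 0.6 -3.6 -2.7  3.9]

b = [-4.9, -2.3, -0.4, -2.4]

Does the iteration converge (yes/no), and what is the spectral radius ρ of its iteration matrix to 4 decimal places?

Diagonal D = diag(-3.9, 2.9, -5.4, 3.9); L, U strict lower/upper.
GS T = -(D+L)⁻¹U: row 0 first, T[0,2] = -(1.7)/(-3.9) = +0.4359; later rows by forward substitution.
  T[0,:] = [+0.0000  -0.4359  +0.4359  +0.8718]
  T[1,:] = [+0.0000  -0.1954  -0.2874  +1.2184]
  T[2,:] = [+0.0000  +0.0877  -0.4095  +0.9504]
  T[3,:] = [+0.0000  -0.0526  -0.6158  +1.6485]
moduli |λ_i(T)| = 1.2288, 0.2465, 0.0614, 0.0000.
spectral radius ρ = 1.2288; 1.2288 > 1, so it fails to converge.

no, ρ = 1.2288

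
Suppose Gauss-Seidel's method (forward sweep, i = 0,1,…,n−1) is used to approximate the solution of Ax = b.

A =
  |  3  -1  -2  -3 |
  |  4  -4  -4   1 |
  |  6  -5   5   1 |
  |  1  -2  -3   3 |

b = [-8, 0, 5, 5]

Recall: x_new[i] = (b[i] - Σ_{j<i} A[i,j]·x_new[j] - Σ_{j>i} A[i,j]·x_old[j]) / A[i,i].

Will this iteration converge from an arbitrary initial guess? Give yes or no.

Split A = D + L + U, D = diag(3, -4, 5, 3).
T_GS = -(D+L)⁻¹U: row 0 first, T[0,3] = -(-3)/(3) = +1.0000; later rows by forward substitution.
  T[0,:] = [+0.0000 +0.3333 +0.6667 +1.0000]
  T[1,:] = [+0.0000 +0.3333 -0.3333 +1.2500]
  T[2,:] = [+0.0000 -0.0667 -1.1333 -0.1500]
  T[3,:] = [+0.0000 +0.0444 -1.5778 +0.3500]
|eigenvalues of T|: 1.2451, 0.7720, 0.0231, 0.0000.
ρ(T) = max|λ| = 1.2451; 1.2451 > 1: divergent.

no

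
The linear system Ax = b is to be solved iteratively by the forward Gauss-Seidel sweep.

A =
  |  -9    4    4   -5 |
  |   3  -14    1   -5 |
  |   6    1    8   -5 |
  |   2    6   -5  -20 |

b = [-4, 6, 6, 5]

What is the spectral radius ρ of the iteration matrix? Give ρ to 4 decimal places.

0.6988

Let D = diag(-9, -14, 8, -20); L, U the strict triangles.
T_GS = -(D+L)⁻¹U: row 0 first, T[0,1] = -(4)/(-9) = +0.4444; later rows by forward substitution.
  T[0,:] = [+0.0000, +0.4444, +0.4444, -0.5556]
  T[1,:] = [+0.0000, +0.0952, +0.1667, -0.4762]
  T[2,:] = [+0.0000, -0.3452, -0.3542, +1.1012]
  T[3,:] = [+0.0000, +0.1593, +0.1830, -0.4737]
eigenvalue magnitudes: 0.6988, 0.0729, 0.0390, 0.0000.
ρ(T) = max|λ| = 0.6988; 0.6988 < 1 ⇒ converges.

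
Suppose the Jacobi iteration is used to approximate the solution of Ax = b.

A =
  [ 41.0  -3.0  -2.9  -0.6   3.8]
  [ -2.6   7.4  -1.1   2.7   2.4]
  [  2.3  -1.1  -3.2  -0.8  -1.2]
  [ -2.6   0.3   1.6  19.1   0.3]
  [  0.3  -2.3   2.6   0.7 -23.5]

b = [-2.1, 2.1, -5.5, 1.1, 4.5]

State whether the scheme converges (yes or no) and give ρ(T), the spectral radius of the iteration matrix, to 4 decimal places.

yes, ρ = 0.3019

Let D = diag(41, 7.4, -3.2, 19.1, -23.5); L, U the strict triangles.
Jacobi T = -D⁻¹(L+U): T[1,0] = -(-2.6)/(7.4) = +0.3514; T[1,1] = 0.
  T[0,:] = [+0.0000 +0.0732 +0.0707 +0.0146 -0.0927]
  T[1,:] = [+0.3514 +0.0000 +0.1486 -0.3649 -0.3243]
  T[2,:] = [+0.7188 -0.3438 +0.0000 -0.2500 -0.3750]
  T[3,:] = [+0.1361 -0.0157 -0.0838 +0.0000 -0.0157]
  T[4,:] = [+0.0128 -0.0979 +0.1106 +0.0298 +0.0000]
|λ(T)| sorted: 0.3019, 0.2399, 0.1851, 0.1851, 0.0721.
ρ(T) = max|λ| = 0.3019; 0.3019 < 1, so it converges for any x₀.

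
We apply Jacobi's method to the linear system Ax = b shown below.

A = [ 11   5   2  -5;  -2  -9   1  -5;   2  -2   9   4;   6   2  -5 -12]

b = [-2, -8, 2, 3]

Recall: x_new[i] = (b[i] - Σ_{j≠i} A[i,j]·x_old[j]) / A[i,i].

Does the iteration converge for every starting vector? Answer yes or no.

yes

Write A = D+L+U with D = diag(11, -9, 9, -12).
Jacobi T = -D⁻¹(L+U): T[3,0] = -(6)/(-12) = +0.5000; T[3,3] = 0.
  T[0,:] = [+0.0000, -0.4545, -0.1818, +0.4545]
  T[1,:] = [-0.2222, +0.0000, +0.1111, -0.5556]
  T[2,:] = [-0.2222, +0.2222, +0.0000, -0.4444]
  T[3,:] = [+0.5000, +0.1667, -0.4167, +0.0000]
|λ(T)| sorted: 0.8984, 0.4467, 0.4467, 0.1659.
ρ = 0.8984; 0.8984 < 1, so it converges for any x₀.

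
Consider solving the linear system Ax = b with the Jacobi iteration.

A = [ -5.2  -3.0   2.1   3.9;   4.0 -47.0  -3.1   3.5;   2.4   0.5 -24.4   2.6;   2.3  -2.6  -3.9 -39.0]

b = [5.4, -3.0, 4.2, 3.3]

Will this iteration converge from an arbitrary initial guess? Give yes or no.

yes

Write A = D+L+U with D = diag(-5.2, -47, -24.4, -39).
Jacobi: T = -D⁻¹(L+U), T[3,2] = -(-3.9)/(-39) = -0.1000; T[3,3] = 0.
  T[0,:] = [+0.0000  -0.5769  +0.4038  +0.7500]
  T[1,:] = [+0.0851  +0.0000  -0.0660  +0.0745]
  T[2,:] = [+0.0984  +0.0205  +0.0000  +0.1066]
  T[3,:] = [+0.0590  -0.0667  -0.1000  +0.0000]
moduli |λ_i(T)| = 0.2331, 0.1602, 0.1602, 0.0637.
ρ(T) = max|λ| = 0.2331; 0.2331 < 1: convergent.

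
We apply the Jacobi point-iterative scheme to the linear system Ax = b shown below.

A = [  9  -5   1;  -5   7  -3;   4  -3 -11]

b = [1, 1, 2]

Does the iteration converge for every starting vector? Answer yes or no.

A = D + L + U where D = diag(9, 7, -11).
T_J = -D⁻¹(L+U): T[2,1] = -(-3)/(-11) = -0.2727; T[2,2] = 0.
  T[0,:] = [+0.0000, +0.5556, -0.1111]
  T[1,:] = [+0.7143, +0.0000, +0.4286]
  T[2,:] = [+0.3636, -0.2727, +0.0000]
moduli |λ_i(T)| = 0.6394, 0.4114, 0.4114.
ρ(T) = max|λ| = 0.6394; 0.6394 < 1, so it converges for any x₀.

yes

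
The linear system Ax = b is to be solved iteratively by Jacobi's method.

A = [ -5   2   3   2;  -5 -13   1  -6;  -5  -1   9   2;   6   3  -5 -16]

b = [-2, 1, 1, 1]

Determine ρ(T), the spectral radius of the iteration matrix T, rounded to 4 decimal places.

Let D = diag(-5, -13, 9, -16); L, U the strict triangles.
Jacobi T = -D⁻¹(L+U): T[1,3] = -(-6)/(-13) = -0.4615; T[1,1] = 0.
  T[0,:] = [+0.0000  +0.4000  +0.6000  +0.4000]
  T[1,:] = [-0.3846  +0.0000  +0.0769  -0.4615]
  T[2,:] = [+0.5556  +0.1111  +0.0000  -0.2222]
  T[3,:] = [+0.3750  +0.1875  -0.3125  +0.0000]
moduli |λ_i(T)| = 0.8286, 0.4580, 0.4426, 0.4426.
ρ(T) = max|λ| = 0.8286; 0.8286 < 1 ⇒ converges.

0.8286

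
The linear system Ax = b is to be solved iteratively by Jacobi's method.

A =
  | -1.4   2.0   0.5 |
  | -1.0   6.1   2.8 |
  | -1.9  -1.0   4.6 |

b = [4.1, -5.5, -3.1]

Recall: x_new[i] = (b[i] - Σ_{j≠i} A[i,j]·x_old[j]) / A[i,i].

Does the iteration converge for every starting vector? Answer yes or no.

Let D = diag(-1.4, 6.1, 4.6); L, U the strict triangles.
Jacobi: T = -D⁻¹(L+U), T[1,0] = -(-1)/(6.1) = +0.1639; T[1,1] = 0.
  T[0,:] = [+0.0000, +1.4286, +0.3571]
  T[1,:] = [+0.1639, +0.0000, -0.4590]
  T[2,:] = [+0.4130, +0.2174, +0.0000]
|eigenvalues of T|: 0.7822, 0.5744, 0.5744.
ρ = 0.7822; 0.7822 < 1, so it converges for any x₀.

yes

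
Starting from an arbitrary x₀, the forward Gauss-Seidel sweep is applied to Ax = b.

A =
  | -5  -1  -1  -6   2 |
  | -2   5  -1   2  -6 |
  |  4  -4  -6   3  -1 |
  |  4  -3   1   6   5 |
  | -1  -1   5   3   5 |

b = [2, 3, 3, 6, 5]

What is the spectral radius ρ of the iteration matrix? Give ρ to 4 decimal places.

Diagonal D = diag(-5, 5, -6, 6, 5); L, U strict lower/upper.
GS T = -(D+L)⁻¹U: row 0 first, T[0,1] = -(-1)/(-5) = -0.2000; later rows by forward substitution.
  T[0,:] = [+0.0000, -0.2000, -0.2000, -1.2000, +0.4000]
  T[1,:] = [+0.0000, -0.0800, +0.1200, -0.8800, +1.3600]
  T[2,:] = [+0.0000, -0.0800, -0.2133, +0.2867, -0.8067]
  T[3,:] = [+0.0000, +0.1067, +0.2289, +0.3122, -0.2856]
  T[4,:] = [+0.0000, -0.0400, +0.0600, -0.8900, +1.3300]
moduli |λ_i(T)| = 1.4920, 0.2146, 0.2146, 0.0485, 0.0000.
ρ(T) = max|λ| = 1.4920; 1.4920 > 1: divergent.

1.4920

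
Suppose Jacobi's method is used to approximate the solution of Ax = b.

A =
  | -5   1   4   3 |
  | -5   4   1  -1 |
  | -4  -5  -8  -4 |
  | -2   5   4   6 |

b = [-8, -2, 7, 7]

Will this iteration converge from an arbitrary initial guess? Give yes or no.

Let D = diag(-5, 4, -8, 6); L, U the strict triangles.
Jacobi T = -D⁻¹(L+U): T[3,1] = -(5)/(6) = -0.8333; T[3,3] = 0.
  T[0,:] = [+0.0000 +0.2000 +0.8000 +0.6000]
  T[1,:] = [+1.2500 +0.0000 -0.2500 +0.2500]
  T[2,:] = [-0.5000 -0.6250 +0.0000 -0.5000]
  T[3,:] = [+0.3333 -0.8333 -0.6667 +0.0000]
moduli |λ_i(T)| = 1.2423, 0.9309, 0.9309, 0.4199.
ρ(T) = max|λ| = 1.2423; 1.2423 > 1, so it fails to converge.

no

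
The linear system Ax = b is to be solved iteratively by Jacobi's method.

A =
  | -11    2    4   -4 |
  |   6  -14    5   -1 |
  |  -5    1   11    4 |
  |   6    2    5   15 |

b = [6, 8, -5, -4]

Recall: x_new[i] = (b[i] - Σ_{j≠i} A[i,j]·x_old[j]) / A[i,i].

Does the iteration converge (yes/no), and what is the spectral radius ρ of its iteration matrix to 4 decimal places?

yes, ρ = 0.8391

A = D + L + U where D = diag(-11, -14, 11, 15).
Jacobi T = -D⁻¹(L+U): T[2,3] = -(4)/(11) = -0.3636; T[2,2] = 0.
  T[0,:] = [+0.0000, +0.1818, +0.3636, -0.3636]
  T[1,:] = [+0.4286, +0.0000, +0.3571, -0.0714]
  T[2,:] = [+0.4545, -0.0909, +0.0000, -0.3636]
  T[3,:] = [-0.4000, -0.1333, -0.3333, +0.0000]
eigenvalue magnitudes: 0.8391, 0.4300, 0.2291, 0.1800.
spectral radius ρ = 0.8391; 0.8391 < 1, so it converges for any x₀.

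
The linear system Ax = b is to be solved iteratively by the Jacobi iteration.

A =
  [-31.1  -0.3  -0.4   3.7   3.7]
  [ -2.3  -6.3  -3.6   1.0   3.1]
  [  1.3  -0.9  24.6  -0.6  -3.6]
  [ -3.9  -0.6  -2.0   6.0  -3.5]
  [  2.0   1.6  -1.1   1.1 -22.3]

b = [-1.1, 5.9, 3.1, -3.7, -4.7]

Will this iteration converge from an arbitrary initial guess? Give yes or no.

yes

A = D + L + U where D = diag(-31.1, -6.3, 24.6, 6, -22.3).
T_J = -D⁻¹(L+U): T[0,2] = -(-0.4)/(-31.1) = -0.0129; T[0,0] = 0.
  T[0,:] = [+0.0000 -0.0096 -0.0129 +0.1190 +0.1190]
  T[1,:] = [-0.3651 +0.0000 -0.5714 +0.1587 +0.4921]
  T[2,:] = [-0.0528 +0.0366 +0.0000 +0.0244 +0.1463]
  T[3,:] = [+0.6500 +0.1000 +0.3333 +0.0000 +0.5833]
  T[4,:] = [+0.0897 +0.0717 -0.0493 +0.0493 +0.0000]
moduli |λ_i(T)| = 0.4076, 0.3438, 0.2135, 0.1549, 0.1549.
spectral radius ρ = 0.4076; 0.4076 < 1 ⇒ converges.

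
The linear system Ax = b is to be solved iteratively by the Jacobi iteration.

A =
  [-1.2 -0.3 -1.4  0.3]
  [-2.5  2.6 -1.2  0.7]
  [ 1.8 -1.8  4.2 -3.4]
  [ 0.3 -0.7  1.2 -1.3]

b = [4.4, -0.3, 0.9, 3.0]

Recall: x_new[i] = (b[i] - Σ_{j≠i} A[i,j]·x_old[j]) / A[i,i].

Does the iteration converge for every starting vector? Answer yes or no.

Write A = D+L+U with D = diag(-1.2, 2.6, 4.2, -1.3).
T_J = -D⁻¹(L+U): T[2,1] = -(-1.8)/(4.2) = +0.4286; T[2,2] = 0.
  T[0,:] = [+0.0000 -0.2500 -1.1667 +0.2500]
  T[1,:] = [+0.9615 +0.0000 +0.4615 -0.2692]
  T[2,:] = [-0.4286 +0.4286 +0.0000 +0.8095]
  T[3,:] = [+0.2308 -0.5385 +0.9231 +0.0000]
moduli |λ_i(T)| = 1.5617, 0.9669, 0.6757, 0.6757.
ρ(T) = max|λ| = 1.5617; 1.5617 > 1, so it fails to converge.

no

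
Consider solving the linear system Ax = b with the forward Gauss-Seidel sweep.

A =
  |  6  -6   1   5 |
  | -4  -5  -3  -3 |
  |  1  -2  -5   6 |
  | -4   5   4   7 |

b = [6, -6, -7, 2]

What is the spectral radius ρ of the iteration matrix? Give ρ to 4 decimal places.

1.5138

Diagonal D = diag(6, -5, -5, 7); L, U strict lower/upper.
T_GS = -(D+L)⁻¹U: row 0 first, T[0,1] = -(-6)/(6) = +1.0000; later rows by forward substitution.
  T[0,:] = [+0.0000, +1.0000, -0.1667, -0.8333]
  T[1,:] = [+0.0000, -0.8000, -0.4667, +0.0667]
  T[2,:] = [+0.0000, +0.5200, +0.1533, +1.0067]
  T[3,:] = [+0.0000, +0.8457, +0.1505, -1.0990]
eigenvalue magnitudes: 1.5138, 0.5213, 0.5213, 0.0000.
spectral radius ρ = 1.5138; 1.5138 > 1, so it fails to converge.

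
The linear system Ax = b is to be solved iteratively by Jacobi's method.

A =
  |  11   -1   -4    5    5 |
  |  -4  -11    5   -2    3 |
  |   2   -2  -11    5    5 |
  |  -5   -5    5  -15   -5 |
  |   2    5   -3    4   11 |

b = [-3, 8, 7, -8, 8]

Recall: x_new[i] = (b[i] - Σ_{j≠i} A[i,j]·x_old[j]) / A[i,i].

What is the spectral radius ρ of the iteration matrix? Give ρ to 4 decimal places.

Write A = D+L+U with D = diag(11, -11, -11, -15, 11).
Jacobi: T = -D⁻¹(L+U), T[4,3] = -(4)/(11) = -0.3636; T[4,4] = 0.
  T[0,:] = [+0.0000, +0.0909, +0.3636, -0.4545, -0.4545]
  T[1,:] = [-0.3636, +0.0000, +0.4545, -0.1818, +0.2727]
  T[2,:] = [+0.1818, -0.1818, +0.0000, +0.4545, +0.4545]
  T[3,:] = [-0.3333, -0.3333, +0.3333, +0.0000, -0.3333]
  T[4,:] = [-0.1818, -0.4545, +0.2727, -0.3636, +0.0000]
eigenvalue magnitudes: 1.1265, 0.5794, 0.5794, 0.3841, 0.2845.
ρ(T) = max|λ| = 1.1265; 1.1265 > 1 ⇒ diverges.

1.1265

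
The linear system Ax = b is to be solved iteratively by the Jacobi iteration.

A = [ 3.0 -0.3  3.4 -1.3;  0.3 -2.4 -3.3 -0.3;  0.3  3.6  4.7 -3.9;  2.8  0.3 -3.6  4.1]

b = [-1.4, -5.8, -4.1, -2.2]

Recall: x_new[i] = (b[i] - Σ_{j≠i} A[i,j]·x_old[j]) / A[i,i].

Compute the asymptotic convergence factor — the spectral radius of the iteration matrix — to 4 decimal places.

1.5336

Split A = D + L + U, D = diag(3, -2.4, 4.7, 4.1).
Jacobi T = -D⁻¹(L+U): T[3,2] = -(-3.6)/(4.1) = +0.8780; T[3,3] = 0.
  T[0,:] = [+0.0000 +0.1000 -1.1333 +0.4333]
  T[1,:] = [+0.1250 +0.0000 -1.3750 -0.1250]
  T[2,:] = [-0.0638 -0.7660 +0.0000 +0.8298]
  T[3,:] = [-0.6829 -0.0732 +0.8780 +0.0000]
|eigenvalues of T|: 1.5336, 1.0489, 0.5134, 0.5134.
ρ = 1.5336; 1.5336 > 1, so it fails to converge.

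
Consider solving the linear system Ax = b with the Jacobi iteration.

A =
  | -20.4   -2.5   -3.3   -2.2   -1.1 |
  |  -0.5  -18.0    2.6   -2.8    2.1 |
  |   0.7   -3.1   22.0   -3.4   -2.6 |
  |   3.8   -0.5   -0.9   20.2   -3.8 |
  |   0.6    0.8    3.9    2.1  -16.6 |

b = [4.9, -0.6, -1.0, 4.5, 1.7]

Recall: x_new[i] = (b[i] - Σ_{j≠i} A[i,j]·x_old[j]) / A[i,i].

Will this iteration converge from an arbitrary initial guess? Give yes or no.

Diagonal D = diag(-20.4, -18, 22, 20.2, -16.6); L, U strict lower/upper.
Jacobi T = -D⁻¹(L+U): T[2,4] = -(-2.6)/(22) = +0.1182; T[2,2] = 0.
  T[0,:] = [+0.0000  -0.1225  -0.1618  -0.1078  -0.0539]
  T[1,:] = [-0.0278  +0.0000  +0.1444  -0.1556  +0.1167]
  T[2,:] = [-0.0318  +0.1409  +0.0000  +0.1545  +0.1182]
  T[3,:] = [-0.1881  +0.0248  +0.0446  +0.0000  +0.1881]
  T[4,:] = [+0.0361  +0.0482  +0.2349  +0.1265  +0.0000]
|eigenvalues of T|: 0.3678, 0.2406, 0.2406, 0.0588, 0.0588.
ρ(T) = max|λ| = 0.3678; 0.3678 < 1 ⇒ converges.

yes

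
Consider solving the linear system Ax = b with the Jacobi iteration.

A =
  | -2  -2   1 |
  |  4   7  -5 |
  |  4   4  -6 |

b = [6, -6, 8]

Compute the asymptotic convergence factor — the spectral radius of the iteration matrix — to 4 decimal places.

Let D = diag(-2, 7, -6); L, U the strict triangles.
Jacobi T = -D⁻¹(L+U): T[2,1] = -(4)/(-6) = +0.6667; T[2,2] = 0.
  T[0,:] = [+0.0000 -1.0000 +0.5000]
  T[1,:] = [-0.5714 +0.0000 +0.7143]
  T[2,:] = [+0.6667 +0.6667 +0.0000]
eigenvalue magnitudes: 1.3670, 0.6983, 0.6983.
ρ = 1.3670; 1.3670 > 1 ⇒ diverges.

1.3670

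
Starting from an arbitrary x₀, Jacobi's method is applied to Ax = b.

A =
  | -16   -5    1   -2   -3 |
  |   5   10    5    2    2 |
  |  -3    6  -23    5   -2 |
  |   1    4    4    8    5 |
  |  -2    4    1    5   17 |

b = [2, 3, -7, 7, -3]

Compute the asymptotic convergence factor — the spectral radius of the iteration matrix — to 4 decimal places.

0.6345

Split A = D + L + U, D = diag(-16, 10, -23, 8, 17).
Jacobi T = -D⁻¹(L+U): T[2,0] = -(-3)/(-23) = -0.1304; T[2,2] = 0.
  T[0,:] = [+0.0000  -0.3125  +0.0625  -0.1250  -0.1875]
  T[1,:] = [-0.5000  +0.0000  -0.5000  -0.2000  -0.2000]
  T[2,:] = [-0.1304  +0.2609  +0.0000  +0.2174  -0.0870]
  T[3,:] = [-0.1250  -0.5000  -0.5000  +0.0000  -0.6250]
  T[4,:] = [+0.1176  -0.2353  -0.0588  -0.2941  +0.0000]
|λ(T)| sorted: 0.6345, 0.4426, 0.3384, 0.3384, 0.1152.
ρ = 0.6345; 0.6345 < 1: convergent.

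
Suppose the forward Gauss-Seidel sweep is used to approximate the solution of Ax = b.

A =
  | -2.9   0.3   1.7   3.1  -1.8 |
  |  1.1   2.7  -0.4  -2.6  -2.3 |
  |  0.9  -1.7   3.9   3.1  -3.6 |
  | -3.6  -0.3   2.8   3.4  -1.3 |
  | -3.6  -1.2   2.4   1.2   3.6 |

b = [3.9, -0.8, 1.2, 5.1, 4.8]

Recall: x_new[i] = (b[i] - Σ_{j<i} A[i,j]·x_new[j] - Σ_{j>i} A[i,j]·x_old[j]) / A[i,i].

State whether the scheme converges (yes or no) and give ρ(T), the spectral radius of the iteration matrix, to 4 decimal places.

Split A = D + L + U, D = diag(-2.9, 2.7, 3.9, 3.4, 3.6).
T_GS = -(D+L)⁻¹U: row 0 first, T[0,2] = -(1.7)/(-2.9) = +0.5862; later rows by forward substitution.
  T[0,:] = [+0.0000  +0.1034  +0.5862  +1.0690  -0.6207]
  T[1,:] = [+0.0000  -0.0421  -0.0907  +0.5275  +1.1047]
  T[2,:] = [+0.0000  -0.0422  -0.1748  -0.8116  +1.5479]
  T[3,:] = [+0.0000  +0.1406  +0.7566  +1.8468  -1.4521]
  T[4,:] = [+0.0000  +0.0707  +0.4203  +1.1703  -0.8003]
|λ(T)| sorted: 1.1251, 0.3880, 0.3880, 0.0275, 0.0000.
ρ = 1.1251; 1.1251 > 1: divergent.

no, ρ = 1.1251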